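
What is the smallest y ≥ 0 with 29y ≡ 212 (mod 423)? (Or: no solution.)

gcd(423, 29) = 1.
1 divides 212, so solutions exist.
By Bézout, 29×(-175) + 423×(12) = 1.
So 29×(-175) ≡ 1 (mod 423); multiply by 212: y ≡ -37100 (mod 423).
Smallest nonnegative: y = -37100 mod 423 = 124.

124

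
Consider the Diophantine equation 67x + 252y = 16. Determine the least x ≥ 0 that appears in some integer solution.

4

gcd(252, 67) = 1.
1 divides 16, so solutions exist.
By Bézout, 67×(79) + 252×(-21) = 1.
Scale by 16/1 = 16: (x₀, y₀) = (1264, -336).
General solution: x = 1264 + 252t, y = -336 - 67t for integer t.
x ≥ 0: smallest is 1264 mod 252 = 4 (at t = -5), with y = -1.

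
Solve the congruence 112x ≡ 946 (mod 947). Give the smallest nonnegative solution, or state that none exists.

93

gcd(947, 112) = 1.
1 divides 946, so solutions exist.
By Bézout, 112*(-93) + 947*(11) = 1.
So 112*(-93) ≡ 1 (mod 947); multiply by 946: x ≡ -87978 (mod 947).
Smallest nonnegative: x = -87978 mod 947 = 93.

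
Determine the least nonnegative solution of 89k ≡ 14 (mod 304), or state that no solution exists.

270

gcd(304, 89) = 1.
1 divides 14, so solutions exist.
By Bézout, 89*(41) + 304*(-12) = 1.
So 89*(41) ≡ 1 (mod 304); multiply by 14: k ≡ 574 (mod 304).
Smallest nonnegative: k = 574 mod 304 = 270.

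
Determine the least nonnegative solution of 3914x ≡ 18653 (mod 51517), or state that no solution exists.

26553

gcd(51517, 3914):
  51517 = 13·3914 + 635
  3914 = 6·635 + 104
  635 = 6·104 + 11
  104 = 9·11 + 5
  11 = 2·5 + 1
  5 = 5·1
so gcd(51517, 3914) = 1.
1 divides 18653, so solutions exist.
Back-substitute for Bézout coefficients:
  1 = 11 - 2·5
  ... = 3914·(-9411) + 51517·(715)
So 3914·(-9411) ≡ 1 (mod 51517); multiply by 18653: x ≡ -175543383 (mod 51517).
Smallest nonnegative: x = -175543383 mod 51517 = 26553.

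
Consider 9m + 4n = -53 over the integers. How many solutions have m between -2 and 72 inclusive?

19

gcd(9, 4) = 1.
By Bézout, 9*(1) + 4*(-2) = 1.
Particular solution: (3, -20).
General solution: m = 3 + 4t, n = -20 - 9t for integer t.
-2 ≤ 3 + 4t ≤ 72 gives t ∈ [-1, 17], which is 19 values.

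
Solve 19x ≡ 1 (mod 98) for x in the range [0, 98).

31

gcd(98, 19):
  98 = 5×19 + 3
  19 = 6×3 + 1
  3 = 3×1
so gcd(98, 19) = 1.
Back-substitute for Bézout coefficients:
  1 = 19 - 6×3
  ... = 19×(31) + 98×(-6)
So 19×31 ≡ 1 (mod 98), and 31 mod 98 = 31.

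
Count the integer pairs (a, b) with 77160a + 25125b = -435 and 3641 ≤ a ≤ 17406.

8

gcd(77160, 25125) = 15.
By Bézout, 77160×(-746) + 25125×(2291) = 15.
Particular solution: (1534, -4711).
General solution: a = 1534 + 1675t, b = -4711 - 5144t for integer t.
3641 ≤ 1534 + 1675t ≤ 17406 gives t ∈ [2, 9], which is 8 values.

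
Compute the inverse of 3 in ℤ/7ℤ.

gcd(7, 3) = 1  (7 = 2×3 + 1, 3 = 3×1).
Back-substituting, 3×(-2) + 7×(1) = 1.
So 3×-2 ≡ 1 (mod 7), and -2 mod 7 = 5.

5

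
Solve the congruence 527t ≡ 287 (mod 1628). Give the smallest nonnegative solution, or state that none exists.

gcd(1628, 527):
  1628 = 3·527 + 47
  527 = 11·47 + 10
  47 = 4·10 + 7
  10 = 1·7 + 3
  7 = 2·3 + 1
  3 = 3·1
so gcd(1628, 527) = 1.
1 divides 287, so solutions exist.
Back-substitute for Bézout coefficients:
  1 = 7 - 2·3
  ... = 527·(-485) + 1628·(157)
So 527·(-485) ≡ 1 (mod 1628); multiply by 287: t ≡ -139195 (mod 1628).
Smallest nonnegative: t = -139195 mod 1628 = 813.

813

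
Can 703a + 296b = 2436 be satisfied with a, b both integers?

no

gcd(703, 296) = 37.
37 does not divide 2436 (remainder 31), so no integer solutions.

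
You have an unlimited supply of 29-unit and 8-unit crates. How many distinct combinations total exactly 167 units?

1

Need nonnegative integers with 29j + 8k = 167.
gcd(29, 8) = 1, and 29·(-3) + 8·(11) = 1.
So (j₀, k₀) = (-501, 1837); general j = -501 + 8t, k = 1837 - 29t.
j ≥ 0 ⇒ t ≥ 63; k ≥ 0 ⇒ t ≤ 63. That's 1 value of t.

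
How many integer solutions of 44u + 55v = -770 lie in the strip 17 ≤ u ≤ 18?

0

gcd(55, 44) = 11  (55 = 1×44 + 11, 44 = 4×11).
Back-substituting, 44×(-1) + 55×(1) = 11.
Scale by -70: particular solution (70, -70); reduce u mod 5: (0, -14).
General solution: u = 0 + 5t, v = -14 - 4t for integer t.
17 ≤ 0 + 5t ≤ 18 gives t ∈ [4, 3], which is 0 values.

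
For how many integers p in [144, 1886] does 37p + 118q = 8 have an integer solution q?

15

gcd(118, 37) = 1.
By Bézout, 37·(-51) + 118·(16) = 1.
Particular solution: (64, -20).
General solution: p = 64 + 118t, q = -20 - 37t for integer t.
144 ≤ 64 + 118t ≤ 1886 gives t ∈ [1, 15], which is 15 values.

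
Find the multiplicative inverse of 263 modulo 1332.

gcd(1332, 263) = 1  (1332 = 5·263 + 17, 263 = 15·17 + 8, 17 = 2·8 + 1, 8 = 8·1).
Back-substituting, 263·(-157) + 1332·(31) = 1.
So 263·-157 ≡ 1 (mod 1332), and -157 mod 1332 = 1175.

1175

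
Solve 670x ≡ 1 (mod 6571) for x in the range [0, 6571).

gcd(6571, 670):
  6571 = 9×670 + 541
  670 = 1×541 + 129
  541 = 4×129 + 25
  129 = 5×25 + 4
  25 = 6×4 + 1
  4 = 4×1
so gcd(6571, 670) = 1.
Back-substitute for Bézout coefficients:
  1 = 25 - 6×4
  ... = 670×(-1579) + 6571×(161)
So 670×-1579 ≡ 1 (mod 6571), and -1579 mod 6571 = 4992.

4992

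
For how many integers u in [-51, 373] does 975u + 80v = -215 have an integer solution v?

gcd(975, 80) = 5  (975 = 12*80 + 15, 80 = 5*15 + 5, 15 = 3*5).
Back-substituting, 975*(-5) + 80*(61) = 5.
Scale by -43: particular solution (215, -2623); reduce u mod 16: (7, -88).
General solution: u = 7 + 16t, v = -88 - 195t for integer t.
-51 ≤ 7 + 16t ≤ 373 gives t ∈ [-3, 22], which is 26 values.

26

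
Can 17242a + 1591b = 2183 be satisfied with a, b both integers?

yes

gcd(17242, 1591) = 37.
37 divides 2183, so integer solutions exist.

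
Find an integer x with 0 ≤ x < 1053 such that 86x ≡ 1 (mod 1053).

gcd(1053, 86) = 1.
By Bézout, 86·(-502) + 1053·(41) = 1.
So 86·-502 ≡ 1 (mod 1053), and -502 mod 1053 = 551.

551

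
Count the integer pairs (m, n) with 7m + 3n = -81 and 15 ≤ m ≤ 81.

gcd(7, 3) = 1.
By Bézout, 7×(1) + 3×(-2) = 1.
Particular solution: (0, -27).
General solution: m = 0 + 3t, n = -27 - 7t for integer t.
15 ≤ 0 + 3t ≤ 81 gives t ∈ [5, 27], which is 23 values.

23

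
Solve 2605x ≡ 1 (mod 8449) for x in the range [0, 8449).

6490

gcd(8449, 2605) = 1.
By Bézout, 2605·(-1959) + 8449·(604) = 1.
So 2605·-1959 ≡ 1 (mod 8449), and -1959 mod 8449 = 6490.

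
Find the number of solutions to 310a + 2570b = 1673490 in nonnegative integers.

gcd(2570, 310) = 10  (2570 = 8×310 + 90, 310 = 3×90 + 40, 90 = 2×40 + 10, 40 = 4×10).
Back-substituting, 310×(-58) + 2570×(7) = 10.
Scale by 167349: one solution is (-9706242, 1171443). Reduce a mod 257: (134, 635).
General: a = 134 + 257t, b = 635 - 31t.
a ≥ 0 ⇒ t ≥ 0; b ≥ 0 ⇒ t ≤ 20. So t ∈ [0, 20]: 21 solutions.

21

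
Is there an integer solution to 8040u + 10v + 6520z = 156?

gcd(8040, 10) = 10.
gcd(10, 6520) = 10.
10 does not divide 156 (remainder 6), so no integer solutions.

no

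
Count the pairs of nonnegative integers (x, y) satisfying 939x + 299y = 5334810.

gcd(939, 299):
  939 = 3*299 + 42
  299 = 7*42 + 5
  42 = 8*5 + 2
  5 = 2*2 + 1
  2 = 2*1
so gcd(939, 299) = 1.
Back-substitute for Bézout coefficients:
  1 = 5 - 2*2
  ... = 939*(-121) + 299*(380)
Scale by 5334810: one solution is (-645512010, 2027227800). Reduce x mod 299: (286, 16944).
General: x = 286 + 299t, y = 16944 - 939t.
x ≥ 0 ⇒ t ≥ 0; y ≥ 0 ⇒ t ≤ 18. So t ∈ [0, 18]: 19 solutions.

19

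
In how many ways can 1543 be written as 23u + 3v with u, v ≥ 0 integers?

22

gcd(23, 3) = 1  (23 = 7*3 + 2, 3 = 1*2 + 1, 2 = 2*1).
Back-substituting, 23*(-1) + 3*(8) = 1.
Scale by 1543: one solution is (-1543, 12344). Reduce u mod 3: (2, 499).
General: u = 2 + 3t, v = 499 - 23t.
u ≥ 0 ⇒ t ≥ 0; v ≥ 0 ⇒ t ≤ 21. So t ∈ [0, 21]: 22 solutions.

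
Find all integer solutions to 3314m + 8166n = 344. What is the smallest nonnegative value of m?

865

gcd(8166, 3314):
  8166 = 2·3314 + 1538
  3314 = 2·1538 + 238
  1538 = 6·238 + 110
  238 = 2·110 + 18
  110 = 6·18 + 2
  18 = 9·2
so gcd(8166, 3314) = 2.
2 divides 344, so solutions exist.
Back-substitute for Bézout coefficients:
  2 = 110 - 6·18
  ... = 3314·(-446) + 8166·(181)
Scale by 344/2 = 172: (m₀, n₀) = (-76712, 31132).
General solution: m = -76712 + 4083t, n = 31132 - 1657t for integer t.
m ≥ 0: smallest is -76712 mod 4083 = 865 (at t = 19), with n = -351.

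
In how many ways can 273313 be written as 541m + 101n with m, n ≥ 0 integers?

5

gcd(541, 101) = 1.
By Bézout, 541·(-14) + 101·(75) = 1.
One solution: (3, 2690).
General: m = 3 + 101t, n = 2690 - 541t.
m ≥ 0 ⇒ t ≥ 0; n ≥ 0 ⇒ t ≤ 4. So t ∈ [0, 4]: 5 solutions.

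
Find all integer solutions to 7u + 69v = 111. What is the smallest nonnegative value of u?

6

gcd(69, 7) = 1.
1 divides 111, so solutions exist.
By Bézout, 7×(10) + 69×(-1) = 1.
Scale by 111/1 = 111: (u₀, v₀) = (1110, -111).
General solution: u = 1110 + 69t, v = -111 - 7t for integer t.
u ≥ 0: smallest is 1110 mod 69 = 6 (at t = -16), with v = 1.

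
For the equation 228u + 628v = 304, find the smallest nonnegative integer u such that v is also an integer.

106

gcd(628, 228) = 4.
4 divides 304, so solutions exist.
By Bézout, 228·(-11) + 628·(4) = 4.
Scale by 304/4 = 76: (u₀, v₀) = (-836, 304).
General solution: u = -836 + 157t, v = 304 - 57t for integer t.
u ≥ 0: smallest is -836 mod 157 = 106 (at t = 6), with v = -38.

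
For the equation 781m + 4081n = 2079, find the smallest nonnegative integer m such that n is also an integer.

gcd(4081, 781):
  4081 = 5×781 + 176
  781 = 4×176 + 77
  176 = 2×77 + 22
  77 = 3×22 + 11
  22 = 2×11
so gcd(4081, 781) = 11.
11 divides 2079, so solutions exist.
Back-substitute for Bézout coefficients:
  11 = 77 - 3×22
  ... = 781×(162) + 4081×(-31)
Scale by 2079/11 = 189: (m₀, n₀) = (30618, -5859).
General solution: m = 30618 + 371t, n = -5859 - 71t for integer t.
m ≥ 0: smallest is 30618 mod 371 = 196 (at t = -82), with n = -37.

196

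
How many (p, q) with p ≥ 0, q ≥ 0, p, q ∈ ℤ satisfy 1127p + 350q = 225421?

4

gcd(1127, 350):
  1127 = 3·350 + 77
  350 = 4·77 + 42
  77 = 1·42 + 35
  42 = 1·35 + 7
  35 = 5·7
so gcd(1127, 350) = 7.
Back-substitute for Bézout coefficients:
  7 = 42 - 1·35
  ... = 1127·(-9) + 350·(29)
Scale by 32203: one solution is (-289827, 933887). Reduce p mod 50: (23, 570).
General: p = 23 + 50t, q = 570 - 161t.
p ≥ 0 ⇒ t ≥ 0; q ≥ 0 ⇒ t ≤ 3. So t ∈ [0, 3]: 4 solutions.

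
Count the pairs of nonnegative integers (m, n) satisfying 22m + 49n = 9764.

gcd(49, 22) = 1.
By Bézout, 22*(-20) + 49*(9) = 1.
One solution: (34, 184).
General: m = 34 + 49t, n = 184 - 22t.
m ≥ 0 ⇒ t ≥ 0; n ≥ 0 ⇒ t ≤ 8. So t ∈ [0, 8]: 9 solutions.

9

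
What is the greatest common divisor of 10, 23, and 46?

1

gcd(23, 10) = 1  (23 = 2×10 + 3, 10 = 3×3 + 1, 3 = 3×1).
gcd(1, 46) = 1.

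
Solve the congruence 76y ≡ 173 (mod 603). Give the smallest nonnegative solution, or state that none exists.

518

gcd(603, 76):
  603 = 7*76 + 71
  76 = 1*71 + 5
  71 = 14*5 + 1
  5 = 5*1
so gcd(603, 76) = 1.
1 divides 173, so solutions exist.
Back-substitute for Bézout coefficients:
  1 = 71 - 14*5
  ... = 76*(-119) + 603*(15)
So 76*(-119) ≡ 1 (mod 603); multiply by 173: y ≡ -20587 (mod 603).
Smallest nonnegative: y = -20587 mod 603 = 518.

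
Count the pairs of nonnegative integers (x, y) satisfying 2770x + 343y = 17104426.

18

gcd(2770, 343) = 1  (2770 = 8×343 + 26, 343 = 13×26 + 5, 26 = 5×5 + 1, 5 = 5×1).
Back-substituting, 2770×(66) + 343×(-533) = 1.
Scale by 17104426: one solution is (1128892116, -9116659058). Reduce x mod 343: (226, 48042).
General: x = 226 + 343t, y = 48042 - 2770t.
x ≥ 0 ⇒ t ≥ 0; y ≥ 0 ⇒ t ≤ 17. So t ∈ [0, 17]: 18 solutions.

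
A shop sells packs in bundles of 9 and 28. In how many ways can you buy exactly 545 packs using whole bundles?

2

Need nonnegative integers with 9j + 28k = 545.
gcd(9, 28) = 1, and 9·(-3) + 28·(1) = 1.
So (j₀, k₀) = (-1635, 545); general j = -1635 + 28t, k = 545 - 9t.
j ≥ 0 ⇒ t ≥ 59; k ≥ 0 ⇒ t ≤ 60. That's 2 values of t.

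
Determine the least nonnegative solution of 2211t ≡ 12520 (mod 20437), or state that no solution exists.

18936

gcd(20437, 2211) = 1.
1 divides 12520, so solutions exist.
By Bézout, 2211·(-5888) + 20437·(637) = 1.
So 2211·(-5888) ≡ 1 (mod 20437); multiply by 12520: t ≡ -73717760 (mod 20437).
Smallest nonnegative: t = -73717760 mod 20437 = 18936.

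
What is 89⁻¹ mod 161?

gcd(161, 89):
  161 = 1*89 + 72
  89 = 1*72 + 17
  72 = 4*17 + 4
  17 = 4*4 + 1
  4 = 4*1
so gcd(161, 89) = 1.
Back-substitute for Bézout coefficients:
  1 = 17 - 4*4
  ... = 89*(38) + 161*(-21)
So 89*38 ≡ 1 (mod 161), and 38 mod 161 = 38.

38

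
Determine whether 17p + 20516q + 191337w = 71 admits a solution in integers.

gcd(20516, 17):
  20516 = 1206·17 + 14
  17 = 1·14 + 3
  14 = 4·3 + 2
  3 = 1·2 + 1
  2 = 2·1
so gcd(20516, 17) = 1.
gcd(1, 191337) = 1.
1 divides 71, so integer solutions exist.

yes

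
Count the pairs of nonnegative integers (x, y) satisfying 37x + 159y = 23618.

4

gcd(159, 37) = 1.
By Bézout, 37*(43) + 159*(-10) = 1.
One solution: (41, 139).
General: x = 41 + 159t, y = 139 - 37t.
x ≥ 0 ⇒ t ≥ 0; y ≥ 0 ⇒ t ≤ 3. So t ∈ [0, 3]: 4 solutions.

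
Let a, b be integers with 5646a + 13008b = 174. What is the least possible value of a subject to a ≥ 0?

1857

gcd(13008, 5646) = 6.
6 divides 174, so solutions exist.
By Bézout, 5646·(-235) + 13008·(102) = 6.
Scale by 174/6 = 29: (a₀, b₀) = (-6815, 2958).
General solution: a = -6815 + 2168t, b = 2958 - 941t for integer t.
a ≥ 0: smallest is -6815 mod 2168 = 1857 (at t = 4), with b = -806.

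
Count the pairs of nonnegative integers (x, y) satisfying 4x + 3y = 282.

gcd(4, 3) = 1  (4 = 1×3 + 1, 3 = 3×1).
Back-substituting, 4×(1) + 3×(-1) = 1.
Scale by 282: one solution is (282, -282). Reduce x mod 3: (0, 94).
General: x = 0 + 3t, y = 94 - 4t.
x ≥ 0 ⇒ t ≥ 0; y ≥ 0 ⇒ t ≤ 23. So t ∈ [0, 23]: 24 solutions.

24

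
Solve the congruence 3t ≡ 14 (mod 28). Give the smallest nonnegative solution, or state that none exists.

14

gcd(28, 3) = 1.
1 divides 14, so solutions exist.
By Bézout, 3×(-9) + 28×(1) = 1.
So 3×(-9) ≡ 1 (mod 28); multiply by 14: t ≡ -126 (mod 28).
Smallest nonnegative: t = -126 mod 28 = 14.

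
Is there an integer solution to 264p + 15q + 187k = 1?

gcd(264, 15):
  264 = 17*15 + 9
  15 = 1*9 + 6
  9 = 1*6 + 3
  6 = 2*3
so gcd(264, 15) = 3.
gcd(3, 187) = 1.
1 divides 1, so integer solutions exist.

yes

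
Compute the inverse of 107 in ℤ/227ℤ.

157

gcd(227, 107):
  227 = 2×107 + 13
  107 = 8×13 + 3
  13 = 4×3 + 1
  3 = 3×1
so gcd(227, 107) = 1.
Back-substitute for Bézout coefficients:
  1 = 13 - 4×3
  ... = 107×(-70) + 227×(33)
So 107×-70 ≡ 1 (mod 227), and -70 mod 227 = 157.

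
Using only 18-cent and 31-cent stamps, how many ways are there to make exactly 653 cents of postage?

Need nonnegative integers with 18j + 31k = 653.
gcd(18, 31) = 1, and 18·(-12) + 31·(7) = 1.
So (j₀, k₀) = (-7836, 4571); general j = -7836 + 31t, k = 4571 - 18t.
j ≥ 0 ⇒ t ≥ 253; k ≥ 0 ⇒ t ≤ 253. That's 1 value of t.

1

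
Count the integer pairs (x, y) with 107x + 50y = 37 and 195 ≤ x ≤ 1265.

gcd(107, 50) = 1  (107 = 2*50 + 7, 50 = 7*7 + 1, 7 = 7*1).
Back-substituting, 107*(-7) + 50*(15) = 1.
Scale by 37: particular solution (-259, 555); reduce x mod 50: (41, -87).
General solution: x = 41 + 50t, y = -87 - 107t for integer t.
195 ≤ 41 + 50t ≤ 1265 gives t ∈ [4, 24], which is 21 values.

21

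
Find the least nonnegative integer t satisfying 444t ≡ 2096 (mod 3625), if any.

1409

gcd(3625, 444):
  3625 = 8·444 + 73
  444 = 6·73 + 6
  73 = 12·6 + 1
  6 = 6·1
so gcd(3625, 444) = 1.
1 divides 2096, so solutions exist.
Back-substitute for Bézout coefficients:
  1 = 73 - 12·6
  ... = 444·(-596) + 3625·(73)
So 444·(-596) ≡ 1 (mod 3625); multiply by 2096: t ≡ -1249216 (mod 3625).
Smallest nonnegative: t = -1249216 mod 3625 = 1409.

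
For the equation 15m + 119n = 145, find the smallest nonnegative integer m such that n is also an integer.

gcd(119, 15):
  119 = 7·15 + 14
  15 = 1·14 + 1
  14 = 14·1
so gcd(119, 15) = 1.
1 divides 145, so solutions exist.
Back-substitute for Bézout coefficients:
  1 = 15 - 1·14
  ... = 15·(8) + 119·(-1)
Scale by 145/1 = 145: (m₀, n₀) = (1160, -145).
General solution: m = 1160 + 119t, n = -145 - 15t for integer t.
m ≥ 0: smallest is 1160 mod 119 = 89 (at t = -9), with n = -10.

89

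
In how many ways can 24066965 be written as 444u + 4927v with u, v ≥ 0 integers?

gcd(4927, 444) = 1  (4927 = 11·444 + 43, 444 = 10·43 + 14, 43 = 3·14 + 1, 14 = 14·1).
Back-substituting, 444·(-344) + 4927·(31) = 1.
Scale by 24066965: one solution is (-8279035960, 746075915). Reduce u mod 4927: (4147, 4511).
General: u = 4147 + 4927t, v = 4511 - 444t.
u ≥ 0 ⇒ t ≥ 0; v ≥ 0 ⇒ t ≤ 10. So t ∈ [0, 10]: 11 solutions.

11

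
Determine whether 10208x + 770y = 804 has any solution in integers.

gcd(10208, 770) = 22  (10208 = 13×770 + 198, 770 = 3×198 + 176, 198 = 1×176 + 22, 176 = 8×22).
22 does not divide 804 (remainder 12), so no integer solutions.

no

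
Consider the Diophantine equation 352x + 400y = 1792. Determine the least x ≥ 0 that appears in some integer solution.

gcd(400, 352):
  400 = 1*352 + 48
  352 = 7*48 + 16
  48 = 3*16
so gcd(400, 352) = 16.
16 divides 1792, so solutions exist.
Back-substitute for Bézout coefficients:
  16 = 352 - 7*48
  ... = 352*(8) + 400*(-7)
Scale by 1792/16 = 112: (x₀, y₀) = (896, -784).
General solution: x = 896 + 25t, y = -784 - 22t for integer t.
x ≥ 0: smallest is 896 mod 25 = 21 (at t = -35), with y = -14.

21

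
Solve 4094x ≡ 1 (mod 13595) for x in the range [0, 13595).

gcd(13595, 4094) = 1  (13595 = 3*4094 + 1313, 4094 = 3*1313 + 155, 1313 = 8*155 + 73, 155 = 2*73 + 9, 73 = 8*9 + 1, 9 = 9*1).
Back-substituting, 4094*(-1491) + 13595*(449) = 1.
So 4094*-1491 ≡ 1 (mod 13595), and -1491 mod 13595 = 12104.

12104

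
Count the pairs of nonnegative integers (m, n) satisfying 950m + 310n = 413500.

gcd(950, 310) = 10  (950 = 3×310 + 20, 310 = 15×20 + 10, 20 = 2×10).
Back-substituting, 950×(-15) + 310×(46) = 10.
Scale by 41350: one solution is (-620250, 1902100). Reduce m mod 31: (29, 1245).
General: m = 29 + 31t, n = 1245 - 95t.
m ≥ 0 ⇒ t ≥ 0; n ≥ 0 ⇒ t ≤ 13. So t ∈ [0, 13]: 14 solutions.

14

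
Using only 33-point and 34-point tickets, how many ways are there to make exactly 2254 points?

Need nonnegative integers with 33j + 34k = 2254.
gcd(33, 34) = 1, and 33·(-1) + 34·(1) = 1.
So (j₀, k₀) = (-2254, 2254); general j = -2254 + 34t, k = 2254 - 33t.
j ≥ 0 ⇒ t ≥ 67; k ≥ 0 ⇒ t ≤ 68. That's 2 values of t.

2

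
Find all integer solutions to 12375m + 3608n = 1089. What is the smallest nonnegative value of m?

231

gcd(12375, 3608):
  12375 = 3·3608 + 1551
  3608 = 2·1551 + 506
  1551 = 3·506 + 33
  506 = 15·33 + 11
  33 = 3·11
so gcd(12375, 3608) = 11.
11 divides 1089, so solutions exist.
Back-substitute for Bézout coefficients:
  11 = 506 - 15·33
  ... = 12375·(-107) + 3608·(367)
Scale by 1089/11 = 99: (m₀, n₀) = (-10593, 36333).
General solution: m = -10593 + 328t, n = 36333 - 1125t for integer t.
m ≥ 0: smallest is -10593 mod 328 = 231 (at t = 33), with n = -792.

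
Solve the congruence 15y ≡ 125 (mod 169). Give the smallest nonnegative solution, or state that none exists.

gcd(169, 15):
  169 = 11·15 + 4
  15 = 3·4 + 3
  4 = 1·3 + 1
  3 = 3·1
so gcd(169, 15) = 1.
1 divides 125, so solutions exist.
Back-substitute for Bézout coefficients:
  1 = 4 - 1·3
  ... = 15·(-45) + 169·(4)
So 15·(-45) ≡ 1 (mod 169); multiply by 125: y ≡ -5625 (mod 169).
Smallest nonnegative: y = -5625 mod 169 = 121.

121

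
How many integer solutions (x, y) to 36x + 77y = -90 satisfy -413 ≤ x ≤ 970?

gcd(77, 36) = 1  (77 = 2×36 + 5, 36 = 7×5 + 1, 5 = 5×1).
Back-substituting, 36×(15) + 77×(-7) = 1.
Scale by -90: particular solution (-1350, 630); reduce x mod 77: (36, -18).
General solution: x = 36 + 77t, y = -18 - 36t for integer t.
-413 ≤ 36 + 77t ≤ 970 gives t ∈ [-5, 12], which is 18 values.

18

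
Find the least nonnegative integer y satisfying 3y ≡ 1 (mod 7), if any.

5

gcd(7, 3):
  7 = 2×3 + 1
  3 = 3×1
so gcd(7, 3) = 1.
1 divides 1, so solutions exist.
Back-substitute for Bézout coefficients:
  1 = 7 - 2×3
  ... = 3×(-2) + 7×(1)
So 3×(-2) ≡ 1 (mod 7); multiply by 1: y ≡ -2 (mod 7).
Smallest nonnegative: y = -2 mod 7 = 5.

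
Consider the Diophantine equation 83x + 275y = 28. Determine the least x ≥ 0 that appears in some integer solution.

gcd(275, 83):
  275 = 3·83 + 26
  83 = 3·26 + 5
  26 = 5·5 + 1
  5 = 5·1
so gcd(275, 83) = 1.
1 divides 28, so solutions exist.
Back-substitute for Bézout coefficients:
  1 = 26 - 5·5
  ... = 83·(-53) + 275·(16)
Scale by 28/1 = 28: (x₀, y₀) = (-1484, 448).
General solution: x = -1484 + 275t, y = 448 - 83t for integer t.
x ≥ 0: smallest is -1484 mod 275 = 166 (at t = 6), with y = -50.

166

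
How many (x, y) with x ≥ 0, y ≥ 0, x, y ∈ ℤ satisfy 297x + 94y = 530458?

gcd(297, 94):
  297 = 3·94 + 15
  94 = 6·15 + 4
  15 = 3·4 + 3
  4 = 1·3 + 1
  3 = 3·1
so gcd(297, 94) = 1.
Back-substitute for Bézout coefficients:
  1 = 4 - 1·3
  ... = 297·(-25) + 94·(79)
Scale by 530458: one solution is (-13261450, 41906182). Reduce x mod 94: (70, 5422).
General: x = 70 + 94t, y = 5422 - 297t.
x ≥ 0 ⇒ t ≥ 0; y ≥ 0 ⇒ t ≤ 18. So t ∈ [0, 18]: 19 solutions.

19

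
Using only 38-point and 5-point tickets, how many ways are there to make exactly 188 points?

Need nonnegative integers with 38j + 5k = 188.
gcd(38, 5) = 1, and 38·(2) + 5·(-15) = 1.
So (j₀, k₀) = (376, -2820); general j = 376 + 5t, k = -2820 - 38t.
j ≥ 0 ⇒ t ≥ -75; k ≥ 0 ⇒ t ≤ -75. That's 1 value of t.

1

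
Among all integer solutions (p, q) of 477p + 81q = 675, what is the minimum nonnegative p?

gcd(477, 81) = 9.
9 divides 675, so solutions exist.
By Bézout, 477·(-1) + 81·(6) = 9.
Scale by 675/9 = 75: (p₀, q₀) = (-75, 450).
General solution: p = -75 + 9t, q = 450 - 53t for integer t.
p ≥ 0: smallest is -75 mod 9 = 6 (at t = 9), with q = -27.

6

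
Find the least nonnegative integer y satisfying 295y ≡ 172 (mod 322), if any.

256

gcd(322, 295) = 1  (322 = 1·295 + 27, 295 = 10·27 + 25, 27 = 1·25 + 2, 25 = 12·2 + 1, 2 = 2·1).
1 divides 172, so solutions exist.
Back-substituting, 295·(155) + 322·(-142) = 1.
So 295·(155) ≡ 1 (mod 322); multiply by 172: y ≡ 26660 (mod 322).
Smallest nonnegative: y = 26660 mod 322 = 256.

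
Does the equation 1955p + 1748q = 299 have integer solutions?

gcd(1955, 1748):
  1955 = 1·1748 + 207
  1748 = 8·207 + 92
  207 = 2·92 + 23
  92 = 4·23
so gcd(1955, 1748) = 23.
23 divides 299, so integer solutions exist.

yes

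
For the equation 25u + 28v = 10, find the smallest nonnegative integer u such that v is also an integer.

gcd(28, 25):
  28 = 1×25 + 3
  25 = 8×3 + 1
  3 = 3×1
so gcd(28, 25) = 1.
1 divides 10, so solutions exist.
Back-substitute for Bézout coefficients:
  1 = 25 - 8×3
  ... = 25×(9) + 28×(-8)
Scale by 10/1 = 10: (u₀, v₀) = (90, -80).
General solution: u = 90 + 28t, v = -80 - 25t for integer t.
u ≥ 0: smallest is 90 mod 28 = 6 (at t = -3), with v = -5.

6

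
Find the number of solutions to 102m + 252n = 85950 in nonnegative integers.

gcd(252, 102) = 6.
By Bézout, 102·(5) + 252·(-2) = 6.
One solution: (15, 335).
General: m = 15 + 42t, n = 335 - 17t.
m ≥ 0 ⇒ t ≥ 0; n ≥ 0 ⇒ t ≤ 19. So t ∈ [0, 19]: 20 solutions.

20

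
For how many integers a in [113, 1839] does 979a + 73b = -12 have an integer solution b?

gcd(979, 73):
  979 = 13×73 + 30
  73 = 2×30 + 13
  30 = 2×13 + 4
  13 = 3×4 + 1
  4 = 4×1
so gcd(979, 73) = 1.
Back-substitute for Bézout coefficients:
  1 = 13 - 3×4
  ... = 979×(-17) + 73×(228)
Scale by -12: particular solution (204, -2736); reduce a mod 73: (58, -778).
General solution: a = 58 + 73t, b = -778 - 979t for integer t.
113 ≤ 58 + 73t ≤ 1839 gives t ∈ [1, 24], which is 24 values.

24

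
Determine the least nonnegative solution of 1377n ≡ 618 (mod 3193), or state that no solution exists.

gcd(3193, 1377) = 1.
1 divides 618, so solutions exist.
By Bézout, 1377×(-1011) + 3193×(436) = 1.
So 1377×(-1011) ≡ 1 (mod 3193); multiply by 618: n ≡ -624798 (mod 3193).
Smallest nonnegative: n = -624798 mod 3193 = 1030.

1030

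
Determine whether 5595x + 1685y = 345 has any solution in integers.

yes

gcd(5595, 1685) = 5  (5595 = 3·1685 + 540, 1685 = 3·540 + 65, 540 = 8·65 + 20, 65 = 3·20 + 5, 20 = 4·5).
5 divides 345, so integer solutions exist.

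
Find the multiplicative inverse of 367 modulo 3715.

1073

gcd(3715, 367) = 1.
By Bézout, 367*(1073) + 3715*(-106) = 1.
So 367*1073 ≡ 1 (mod 3715), and 1073 mod 3715 = 1073.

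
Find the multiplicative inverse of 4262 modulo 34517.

gcd(34517, 4262):
  34517 = 8*4262 + 421
  4262 = 10*421 + 52
  421 = 8*52 + 5
  52 = 10*5 + 2
  5 = 2*2 + 1
  2 = 2*1
so gcd(34517, 4262) = 1.
Back-substitute for Bézout coefficients:
  1 = 5 - 2*2
  ... = 4262*(-13938) + 34517*(1721)
So 4262*-13938 ≡ 1 (mod 34517), and -13938 mod 34517 = 20579.

20579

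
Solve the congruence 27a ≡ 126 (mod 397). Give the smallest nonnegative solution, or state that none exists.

gcd(397, 27) = 1  (397 = 14×27 + 19, 27 = 1×19 + 8, 19 = 2×8 + 3, 8 = 2×3 + 2, 3 = 1×2 + 1, 2 = 2×1).
1 divides 126, so solutions exist.
Back-substituting, 27×(-147) + 397×(10) = 1.
So 27×(-147) ≡ 1 (mod 397); multiply by 126: a ≡ -18522 (mod 397).
Smallest nonnegative: a = -18522 mod 397 = 137.

137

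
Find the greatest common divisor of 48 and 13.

gcd(48, 13) = 1  (48 = 3·13 + 9, 13 = 1·9 + 4, 9 = 2·4 + 1, 4 = 4·1).

1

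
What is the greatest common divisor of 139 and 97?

gcd(139, 97):
  139 = 1×97 + 42
  97 = 2×42 + 13
  42 = 3×13 + 3
  13 = 4×3 + 1
  3 = 3×1
so gcd(139, 97) = 1.

1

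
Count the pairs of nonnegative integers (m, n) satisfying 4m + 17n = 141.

2

gcd(17, 4):
  17 = 4·4 + 1
  4 = 4·1
so gcd(17, 4) = 1.
Back-substitute for Bézout coefficients:
  1 = 17 - 4·4
  ... = 4·(-4) + 17·(1)
Scale by 141: one solution is (-564, 141). Reduce m mod 17: (14, 5).
General: m = 14 + 17t, n = 5 - 4t.
m ≥ 0 ⇒ t ≥ 0; n ≥ 0 ⇒ t ≤ 1. So t ∈ [0, 1]: 2 solutions.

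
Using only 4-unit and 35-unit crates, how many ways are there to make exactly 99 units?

Need nonnegative integers with 4j + 35k = 99.
gcd(4, 35) = 1, and 4·(9) + 35·(-1) = 1.
So (j₀, k₀) = (891, -99); general j = 891 + 35t, k = -99 - 4t.
j ≥ 0 ⇒ t ≥ -25; k ≥ 0 ⇒ t ≤ -25. That's 1 value of t.

1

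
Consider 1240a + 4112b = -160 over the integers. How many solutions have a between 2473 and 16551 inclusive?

27

gcd(4112, 1240) = 8.
By Bézout, 1240·(-63) + 4112·(19) = 8.
Particular solution: (232, -70).
General solution: a = 232 + 514t, b = -70 - 155t for integer t.
2473 ≤ 232 + 514t ≤ 16551 gives t ∈ [5, 31], which is 27 values.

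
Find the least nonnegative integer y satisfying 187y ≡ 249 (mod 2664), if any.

2067

gcd(2664, 187) = 1  (2664 = 14·187 + 46, 187 = 4·46 + 3, 46 = 15·3 + 1, 3 = 3·1).
1 divides 249, so solutions exist.
Back-substituting, 187·(-869) + 2664·(61) = 1.
So 187·(-869) ≡ 1 (mod 2664); multiply by 249: y ≡ -216381 (mod 2664).
Smallest nonnegative: y = -216381 mod 2664 = 2067.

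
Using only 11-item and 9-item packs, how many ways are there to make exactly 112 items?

1

Need nonnegative integers with 11j + 9k = 112.
gcd(11, 9) = 1, and 11·(-4) + 9·(5) = 1.
So (j₀, k₀) = (-448, 560); general j = -448 + 9t, k = 560 - 11t.
j ≥ 0 ⇒ t ≥ 50; k ≥ 0 ⇒ t ≤ 50. That's 1 value of t.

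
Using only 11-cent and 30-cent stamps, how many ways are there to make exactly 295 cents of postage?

Need nonnegative integers with 11j + 30k = 295.
gcd(11, 30) = 1, and 11·(11) + 30·(-4) = 1.
So (j₀, k₀) = (3245, -1180); general j = 3245 + 30t, k = -1180 - 11t.
j ≥ 0 ⇒ t ≥ -108; k ≥ 0 ⇒ t ≤ -108. That's 1 value of t.

1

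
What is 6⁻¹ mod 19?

gcd(19, 6) = 1  (19 = 3×6 + 1, 6 = 6×1).
Back-substituting, 6×(-3) + 19×(1) = 1.
So 6×-3 ≡ 1 (mod 19), and -3 mod 19 = 16.

16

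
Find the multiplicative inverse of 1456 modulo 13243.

9432

gcd(13243, 1456) = 1  (13243 = 9×1456 + 139, 1456 = 10×139 + 66, 139 = 2×66 + 7, 66 = 9×7 + 3, 7 = 2×3 + 1, 3 = 3×1).
Back-substituting, 1456×(-3811) + 13243×(419) = 1.
So 1456×-3811 ≡ 1 (mod 13243), and -3811 mod 13243 = 9432.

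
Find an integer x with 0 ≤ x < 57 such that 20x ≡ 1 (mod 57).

gcd(57, 20) = 1  (57 = 2*20 + 17, 20 = 1*17 + 3, 17 = 5*3 + 2, 3 = 1*2 + 1, 2 = 2*1).
Back-substituting, 20*(20) + 57*(-7) = 1.
So 20*20 ≡ 1 (mod 57), and 20 mod 57 = 20.

20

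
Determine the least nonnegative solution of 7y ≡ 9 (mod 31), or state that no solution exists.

19

gcd(31, 7) = 1.
1 divides 9, so solutions exist.
By Bézout, 7·(9) + 31·(-2) = 1.
So 7·(9) ≡ 1 (mod 31); multiply by 9: y ≡ 81 (mod 31).
Smallest nonnegative: y = 81 mod 31 = 19.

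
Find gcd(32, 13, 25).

1

gcd(32, 13) = 1  (32 = 2*13 + 6, 13 = 2*6 + 1, 6 = 6*1).
gcd(1, 25) = 1.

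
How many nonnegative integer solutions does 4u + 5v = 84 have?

gcd(5, 4) = 1.
By Bézout, 4×(-1) + 5×(1) = 1.
One solution: (1, 16).
General: u = 1 + 5t, v = 16 - 4t.
u ≥ 0 ⇒ t ≥ 0; v ≥ 0 ⇒ t ≤ 4. So t ∈ [0, 4]: 5 solutions.

5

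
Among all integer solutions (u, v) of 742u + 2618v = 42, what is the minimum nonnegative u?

180

gcd(2618, 742):
  2618 = 3*742 + 392
  742 = 1*392 + 350
  392 = 1*350 + 42
  350 = 8*42 + 14
  42 = 3*14
so gcd(2618, 742) = 14.
14 divides 42, so solutions exist.
Back-substitute for Bézout coefficients:
  14 = 350 - 8*42
  ... = 742*(60) + 2618*(-17)
Scale by 42/14 = 3: (u₀, v₀) = (180, -51).
General solution: u = 180 + 187t, v = -51 - 53t for integer t.
u ≥ 0: smallest is 180 mod 187 = 180 (at t = 0), with v = -51.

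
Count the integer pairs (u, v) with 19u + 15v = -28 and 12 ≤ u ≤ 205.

13

gcd(19, 15):
  19 = 1*15 + 4
  15 = 3*4 + 3
  4 = 1*3 + 1
  3 = 3*1
so gcd(19, 15) = 1.
Back-substitute for Bézout coefficients:
  1 = 4 - 1*3
  ... = 19*(4) + 15*(-5)
Scale by -28: particular solution (-112, 140); reduce u mod 15: (8, -12).
General solution: u = 8 + 15t, v = -12 - 19t for integer t.
12 ≤ 8 + 15t ≤ 205 gives t ∈ [1, 13], which is 13 values.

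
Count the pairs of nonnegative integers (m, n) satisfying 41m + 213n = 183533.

gcd(213, 41) = 1.
By Bézout, 41*(26) + 213*(-5) = 1.
One solution: (19, 858).
General: m = 19 + 213t, n = 858 - 41t.
m ≥ 0 ⇒ t ≥ 0; n ≥ 0 ⇒ t ≤ 20. So t ∈ [0, 20]: 21 solutions.

21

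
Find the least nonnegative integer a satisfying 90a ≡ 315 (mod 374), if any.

no solution

gcd(374, 90):
  374 = 4·90 + 14
  90 = 6·14 + 6
  14 = 2·6 + 2
  6 = 3·2
so gcd(374, 90) = 2.
2 does not divide 315, so the congruence has no solution.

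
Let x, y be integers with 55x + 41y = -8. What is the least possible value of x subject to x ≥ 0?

17

gcd(55, 41) = 1  (55 = 1×41 + 14, 41 = 2×14 + 13, 14 = 1×13 + 1, 13 = 13×1).
1 divides -8, so solutions exist.
Back-substituting, 55×(3) + 41×(-4) = 1.
Scale by -8/1 = -8: (x₀, y₀) = (-24, 32).
General solution: x = -24 + 41t, y = 32 - 55t for integer t.
x ≥ 0: smallest is -24 mod 41 = 17 (at t = 1), with y = -23.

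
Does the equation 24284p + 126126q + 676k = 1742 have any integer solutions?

yes

gcd(126126, 24284) = 26  (126126 = 5×24284 + 4706, 24284 = 5×4706 + 754, 4706 = 6×754 + 182, 754 = 4×182 + 26, 182 = 7×26).
gcd(26, 676) = 26.
26 divides 1742, so integer solutions exist.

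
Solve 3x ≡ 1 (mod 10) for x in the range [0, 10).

7

gcd(10, 3):
  10 = 3×3 + 1
  3 = 3×1
so gcd(10, 3) = 1.
Back-substitute for Bézout coefficients:
  1 = 10 - 3×3
  ... = 3×(-3) + 10×(1)
So 3×-3 ≡ 1 (mod 10), and -3 mod 10 = 7.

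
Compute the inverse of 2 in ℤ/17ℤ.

9

gcd(17, 2):
  17 = 8×2 + 1
  2 = 2×1
so gcd(17, 2) = 1.
Back-substitute for Bézout coefficients:
  1 = 17 - 8×2
  ... = 2×(-8) + 17×(1)
So 2×-8 ≡ 1 (mod 17), and -8 mod 17 = 9.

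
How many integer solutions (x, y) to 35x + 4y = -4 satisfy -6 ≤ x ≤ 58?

16

gcd(35, 4):
  35 = 8×4 + 3
  4 = 1×3 + 1
  3 = 3×1
so gcd(35, 4) = 1.
Back-substitute for Bézout coefficients:
  1 = 4 - 1×3
  ... = 35×(-1) + 4×(9)
Scale by -4: particular solution (4, -36); reduce x mod 4: (0, -1).
General solution: x = 0 + 4t, y = -1 - 35t for integer t.
-6 ≤ 0 + 4t ≤ 58 gives t ∈ [-1, 14], which is 16 values.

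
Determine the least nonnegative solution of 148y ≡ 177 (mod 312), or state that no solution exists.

gcd(312, 148) = 4.
4 does not divide 177, so the congruence has no solution.

no solution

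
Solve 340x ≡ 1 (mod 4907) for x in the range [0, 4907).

534

gcd(4907, 340):
  4907 = 14×340 + 147
  340 = 2×147 + 46
  147 = 3×46 + 9
  46 = 5×9 + 1
  9 = 9×1
so gcd(4907, 340) = 1.
Back-substitute for Bézout coefficients:
  1 = 46 - 5×9
  ... = 340×(534) + 4907×(-37)
So 340×534 ≡ 1 (mod 4907), and 534 mod 4907 = 534.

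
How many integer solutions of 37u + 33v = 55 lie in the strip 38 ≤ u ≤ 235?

gcd(37, 33) = 1.
By Bézout, 37×(-8) + 33×(9) = 1.
Particular solution: (22, -23).
General solution: u = 22 + 33t, v = -23 - 37t for integer t.
38 ≤ 22 + 33t ≤ 235 gives t ∈ [1, 6], which is 6 values.

6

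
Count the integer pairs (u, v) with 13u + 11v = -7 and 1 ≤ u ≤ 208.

gcd(13, 11) = 1.
By Bézout, 13·(-5) + 11·(6) = 1.
Particular solution: (2, -3).
General solution: u = 2 + 11t, v = -3 - 13t for integer t.
1 ≤ 2 + 11t ≤ 208 gives t ∈ [0, 18], which is 19 values.

19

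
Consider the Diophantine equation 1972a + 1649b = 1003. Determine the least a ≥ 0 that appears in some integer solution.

95

gcd(1972, 1649):
  1972 = 1*1649 + 323
  1649 = 5*323 + 34
  323 = 9*34 + 17
  34 = 2*17
so gcd(1972, 1649) = 17.
17 divides 1003, so solutions exist.
Back-substitute for Bézout coefficients:
  17 = 323 - 9*34
  ... = 1972*(46) + 1649*(-55)
Scale by 1003/17 = 59: (a₀, b₀) = (2714, -3245).
General solution: a = 2714 + 97t, b = -3245 - 116t for integer t.
a ≥ 0: smallest is 2714 mod 97 = 95 (at t = -27), with b = -113.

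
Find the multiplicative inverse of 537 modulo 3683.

gcd(3683, 537) = 1.
By Bézout, 537*(727) + 3683*(-106) = 1.
So 537*727 ≡ 1 (mod 3683), and 727 mod 3683 = 727.

727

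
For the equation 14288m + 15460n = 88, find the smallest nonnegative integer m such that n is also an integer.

gcd(15460, 14288):
  15460 = 1×14288 + 1172
  14288 = 12×1172 + 224
  1172 = 5×224 + 52
  224 = 4×52 + 16
  52 = 3×16 + 4
  16 = 4×4
so gcd(15460, 14288) = 4.
4 divides 88, so solutions exist.
Back-substitute for Bézout coefficients:
  4 = 52 - 3×16
  ... = 14288×(-897) + 15460×(829)
Scale by 88/4 = 22: (m₀, n₀) = (-19734, 18238).
General solution: m = -19734 + 3865t, n = 18238 - 3572t for integer t.
m ≥ 0: smallest is -19734 mod 3865 = 3456 (at t = 6), with n = -3194.

3456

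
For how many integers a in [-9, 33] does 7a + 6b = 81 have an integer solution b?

gcd(7, 6) = 1  (7 = 1*6 + 1, 6 = 6*1).
Back-substituting, 7*(1) + 6*(-1) = 1.
Scale by 81: particular solution (81, -81); reduce a mod 6: (3, 10).
General solution: a = 3 + 6t, b = 10 - 7t for integer t.
-9 ≤ 3 + 6t ≤ 33 gives t ∈ [-2, 5], which is 8 values.

8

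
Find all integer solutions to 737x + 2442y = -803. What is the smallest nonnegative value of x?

95

gcd(2442, 737):
  2442 = 3·737 + 231
  737 = 3·231 + 44
  231 = 5·44 + 11
  44 = 4·11
so gcd(2442, 737) = 11.
11 divides -803, so solutions exist.
Back-substitute for Bézout coefficients:
  11 = 231 - 5·44
  ... = 737·(-53) + 2442·(16)
Scale by -803/11 = -73: (x₀, y₀) = (3869, -1168).
General solution: x = 3869 + 222t, y = -1168 - 67t for integer t.
x ≥ 0: smallest is 3869 mod 222 = 95 (at t = -17), with y = -29.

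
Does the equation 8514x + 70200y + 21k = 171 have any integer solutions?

gcd(70200, 8514) = 18.
gcd(18, 21) = 3.
3 divides 171, so integer solutions exist.

yes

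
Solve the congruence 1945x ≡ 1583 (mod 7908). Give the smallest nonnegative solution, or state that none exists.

gcd(7908, 1945) = 1.
1 divides 1583, so solutions exist.
By Bézout, 1945·(2533) + 7908·(-623) = 1.
So 1945·(2533) ≡ 1 (mod 7908); multiply by 1583: x ≡ 4009739 (mod 7908).
Smallest nonnegative: x = 4009739 mod 7908 = 383.

383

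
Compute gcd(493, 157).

1

gcd(493, 157):
  493 = 3×157 + 22
  157 = 7×22 + 3
  22 = 7×3 + 1
  3 = 3×1
so gcd(493, 157) = 1.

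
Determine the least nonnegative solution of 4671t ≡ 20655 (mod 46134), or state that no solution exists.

gcd(46134, 4671):
  46134 = 9·4671 + 4095
  4671 = 1·4095 + 576
  4095 = 7·576 + 63
  576 = 9·63 + 9
  63 = 7·9
so gcd(46134, 4671) = 9.
9 divides 20655, so solutions exist.
Back-substitute for Bézout coefficients:
  9 = 576 - 9·63
  ... = 4671·(721) + 46134·(-73)
So 4671·(721) ≡ 9 (mod 46134); multiply by 2295: t ≡ 1654695 (mod 5126).
Smallest nonnegative: t = 1654695 mod 5126 = 4123.

4123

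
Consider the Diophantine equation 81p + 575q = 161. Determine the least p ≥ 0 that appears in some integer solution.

gcd(575, 81):
  575 = 7*81 + 8
  81 = 10*8 + 1
  8 = 8*1
so gcd(575, 81) = 1.
1 divides 161, so solutions exist.
Back-substitute for Bézout coefficients:
  1 = 81 - 10*8
  ... = 81*(71) + 575*(-10)
Scale by 161/1 = 161: (p₀, q₀) = (11431, -1610).
General solution: p = 11431 + 575t, q = -1610 - 81t for integer t.
p ≥ 0: smallest is 11431 mod 575 = 506 (at t = -19), with q = -71.

506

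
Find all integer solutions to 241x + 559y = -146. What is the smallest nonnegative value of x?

gcd(559, 241) = 1  (559 = 2·241 + 77, 241 = 3·77 + 10, 77 = 7·10 + 7, 10 = 1·7 + 3, 7 = 2·3 + 1, 3 = 3·1).
1 divides -146, so solutions exist.
Back-substituting, 241·(-167) + 559·(72) = 1.
Scale by -146/1 = -146: (x₀, y₀) = (24382, -10512).
General solution: x = 24382 + 559t, y = -10512 - 241t for integer t.
x ≥ 0: smallest is 24382 mod 559 = 345 (at t = -43), with y = -149.

345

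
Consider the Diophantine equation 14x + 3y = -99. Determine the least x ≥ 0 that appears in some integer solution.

0

gcd(14, 3) = 1.
1 divides -99, so solutions exist.
By Bézout, 14*(-1) + 3*(5) = 1.
Scale by -99/1 = -99: (x₀, y₀) = (99, -495).
General solution: x = 99 + 3t, y = -495 - 14t for integer t.
x ≥ 0: smallest is 99 mod 3 = 0 (at t = -33), with y = -33.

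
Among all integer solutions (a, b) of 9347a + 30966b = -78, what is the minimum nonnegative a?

gcd(30966, 9347) = 13  (30966 = 3×9347 + 2925, 9347 = 3×2925 + 572, 2925 = 5×572 + 65, 572 = 8×65 + 52, 65 = 1×52 + 13, 52 = 4×13).
13 divides -78, so solutions exist.
Back-substituting, 9347×(-487) + 30966×(147) = 13.
Scale by -78/13 = -6: (a₀, b₀) = (2922, -882).
General solution: a = 2922 + 2382t, b = -882 - 719t for integer t.
a ≥ 0: smallest is 2922 mod 2382 = 540 (at t = -1), with b = -163.

540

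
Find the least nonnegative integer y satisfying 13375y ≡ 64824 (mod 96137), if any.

gcd(96137, 13375) = 1  (96137 = 7·13375 + 2512, 13375 = 5·2512 + 815, 2512 = 3·815 + 67, 815 = 12·67 + 11, 67 = 6·11 + 1, 11 = 11·1).
1 divides 64824, so solutions exist.
Back-substituting, 13375·(-8611) + 96137·(1198) = 1.
So 13375·(-8611) ≡ 1 (mod 96137); multiply by 64824: y ≡ -558199464 (mod 96137).
Smallest nonnegative: y = -558199464 mod 96137 = 68095.

68095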